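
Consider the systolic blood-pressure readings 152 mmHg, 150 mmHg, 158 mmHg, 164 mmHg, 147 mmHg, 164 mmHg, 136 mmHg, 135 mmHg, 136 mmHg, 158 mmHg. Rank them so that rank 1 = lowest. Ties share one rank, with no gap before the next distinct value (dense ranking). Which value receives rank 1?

Sorted (ascending): 135, 136, 136, 147, 150, 152, 158, 158, 164, 164
The 2 values of 136 share dense rank 2.
The 2 values of 158 share dense rank 6.
The 2 values of 164 share dense rank 7.
Remaining distinct values take the next consecutive integers.
Rank 1 → value 135.

135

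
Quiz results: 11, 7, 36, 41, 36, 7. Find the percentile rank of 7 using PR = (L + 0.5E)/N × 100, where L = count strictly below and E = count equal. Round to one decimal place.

N = 6.
Strictly below 7: 0. Equal to 7: 2.
PR = (0 + 0.5·2)/6 × 100 = 16.7

16.7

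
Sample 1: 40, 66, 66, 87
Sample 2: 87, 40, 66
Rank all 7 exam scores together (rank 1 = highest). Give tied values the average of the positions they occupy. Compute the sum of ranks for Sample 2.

12

Sorted (descending): 87, 87, 66, 66, 66, 40, 40
The 2 values of 87 occupy positions 1–2 → average rank (1+2)/2 = 1.5.
The 3 values of 66 occupy positions 3–5 → average rank 4.
The 2 values of 40 occupy positions 6–7 → average rank (6+7)/2 = 6.5.
Sample 2 values → pooled ranks: 87→1.5, 40→6.5, 66→4
Rank sum = 1.5 + 6.5 + 4 = 12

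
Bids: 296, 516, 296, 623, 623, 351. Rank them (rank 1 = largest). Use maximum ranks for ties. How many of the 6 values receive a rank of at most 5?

Sorted (descending): 623, 623, 516, 351, 296, 296
The 2 values of 623 occupy positions 1–2 → each gets rank 2.
The 2 values of 296 occupy positions 5–6 → each gets rank 6.
Ranks ≤ 5: {2, 2, 3, 4} → 4 values.

4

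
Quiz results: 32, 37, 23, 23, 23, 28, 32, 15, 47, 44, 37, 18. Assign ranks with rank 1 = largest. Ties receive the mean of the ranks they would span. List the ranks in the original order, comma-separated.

5.5, 3.5, 9, 9, 9, 7, 5.5, 12, 1, 2, 3.5, 11

Sorted (descending): 47, 44, 37, 37, 32, 32, 28, 23, 23, 23, 18, 15
The 2 values of 37 occupy positions 3–4 → average rank (3+4)/2 = 3.5.
The 2 values of 32 occupy positions 5–6 → average rank (5+6)/2 = 5.5.
The 3 values of 23 occupy positions 8–10 → average rank 9.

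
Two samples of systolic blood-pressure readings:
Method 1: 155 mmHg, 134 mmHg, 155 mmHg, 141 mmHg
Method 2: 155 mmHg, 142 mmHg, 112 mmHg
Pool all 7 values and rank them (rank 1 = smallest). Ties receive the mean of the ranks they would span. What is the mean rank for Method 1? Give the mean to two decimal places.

Sorted (ascending): 112, 134, 141, 142, 155, 155, 155
The 3 values of 155 occupy positions 5–7 → average rank 6.
Method 1 values → pooled ranks: 155→6, 134→2, 155→6, 141→3
Mean rank = (6 + 2 + 6 + 3) / 4 = 4.25

4.25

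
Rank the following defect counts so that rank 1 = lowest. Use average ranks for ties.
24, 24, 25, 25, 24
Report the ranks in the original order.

Sorted (ascending): 24, 24, 24, 25, 25
The 3 values of 24 occupy positions 1–3 → average rank 2.
The 2 values of 25 occupy positions 4–5 → average rank (4+5)/2 = 4.5.

2, 2, 4.5, 4.5, 2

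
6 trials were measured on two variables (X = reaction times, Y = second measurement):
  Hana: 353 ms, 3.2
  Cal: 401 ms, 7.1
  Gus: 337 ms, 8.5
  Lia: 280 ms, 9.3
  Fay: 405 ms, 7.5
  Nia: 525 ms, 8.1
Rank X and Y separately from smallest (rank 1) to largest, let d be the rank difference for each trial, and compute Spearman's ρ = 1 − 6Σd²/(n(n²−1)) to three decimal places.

-0.429

Ranks of variable 1: 3, 4, 2, 1, 5, 6
Ranks of variable 2: 1, 2, 5, 6, 3, 4
d = r₁ − r₂: 2, 2, -3, -5, 2, 2
d²: 4, 4, 9, 25, 4, 4; Σd² = 50
ρ = 1 − 6·50/(6·35) = 1 − 300/210 = -0.429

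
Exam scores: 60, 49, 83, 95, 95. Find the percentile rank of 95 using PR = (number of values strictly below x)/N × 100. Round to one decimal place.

N = 5.
Strictly below 95: 3. Equal to 95: 2.
PR = 3/5 × 100 = 60.0

60.0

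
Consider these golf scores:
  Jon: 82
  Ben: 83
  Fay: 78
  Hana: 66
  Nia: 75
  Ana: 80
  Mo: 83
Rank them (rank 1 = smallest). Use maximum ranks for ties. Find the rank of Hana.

1

Sorted (ascending): 66, 75, 78, 80, 82, 83, 83
The 2 values of 83 occupy positions 6–7 → each gets rank 7.
Hana has value 66 → rank 1.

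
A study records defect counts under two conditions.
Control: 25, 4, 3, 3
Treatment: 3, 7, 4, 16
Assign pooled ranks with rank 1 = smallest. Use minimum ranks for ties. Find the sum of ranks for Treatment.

Sorted (ascending): 3, 3, 3, 4, 4, 7, 16, 25
The 3 values of 3 occupy positions 1–3 → each gets rank 1.
The 2 values of 4 occupy positions 4–5 → each gets rank 4.
Treatment values → pooled ranks: 3→1, 7→6, 4→4, 16→7
Rank sum = 1 + 6 + 4 + 7 = 18

18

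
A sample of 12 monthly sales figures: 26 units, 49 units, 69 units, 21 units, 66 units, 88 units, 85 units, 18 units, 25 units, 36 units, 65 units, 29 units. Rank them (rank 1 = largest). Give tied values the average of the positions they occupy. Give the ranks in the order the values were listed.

Sorted (descending): 88, 85, 69, 66, 65, 49, 36, 29, 26, 25, 21, 18
No ties — each value takes its position as its rank.

9, 6, 3, 11, 4, 1, 2, 12, 10, 7, 5, 8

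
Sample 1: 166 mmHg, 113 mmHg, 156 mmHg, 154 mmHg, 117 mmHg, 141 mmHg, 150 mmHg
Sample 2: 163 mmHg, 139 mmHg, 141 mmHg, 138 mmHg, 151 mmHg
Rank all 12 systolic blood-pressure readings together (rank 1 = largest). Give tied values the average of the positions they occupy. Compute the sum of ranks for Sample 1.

44.5

Sorted (descending): 166, 163, 156, 154, 151, 150, 141, 141, 139, 138, 117, 113
The 2 values of 141 occupy positions 7–8 → average rank (7+8)/2 = 7.5.
Sample 1 values → pooled ranks: 166→1, 113→12, 156→3, 154→4, 117→11, 141→7.5, 150→6
Rank sum = 1 + 12 + 3 + 4 + 11 + 7.5 + 6 = 44.5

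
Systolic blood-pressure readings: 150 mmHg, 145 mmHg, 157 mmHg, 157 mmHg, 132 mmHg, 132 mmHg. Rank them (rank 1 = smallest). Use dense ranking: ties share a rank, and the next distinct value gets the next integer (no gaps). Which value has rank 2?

Sorted (ascending): 132, 132, 145, 150, 157, 157
The 2 values of 132 share dense rank 1.
The 2 values of 157 share dense rank 4.
Remaining distinct values take the next consecutive integers.
Rank 2 → value 145.

145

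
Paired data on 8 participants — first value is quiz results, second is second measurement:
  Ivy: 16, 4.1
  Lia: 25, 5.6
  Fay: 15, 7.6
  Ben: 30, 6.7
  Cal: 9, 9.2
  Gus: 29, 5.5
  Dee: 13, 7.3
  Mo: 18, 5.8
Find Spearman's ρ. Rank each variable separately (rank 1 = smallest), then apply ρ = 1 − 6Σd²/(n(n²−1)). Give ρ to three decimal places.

-0.595

Ranks of variable 1: 4, 6, 3, 8, 1, 7, 2, 5
Ranks of variable 2: 1, 3, 7, 5, 8, 2, 6, 4
d = r₁ − r₂: 3, 3, -4, 3, -7, 5, -4, 1
d²: 9, 9, 16, 9, 49, 25, 16, 1; Σd² = 134
ρ = 1 − 6·134/(8·63) = 1 − 804/504 = -0.595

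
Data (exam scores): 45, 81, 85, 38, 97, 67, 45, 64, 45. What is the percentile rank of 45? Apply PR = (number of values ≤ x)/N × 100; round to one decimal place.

44.4

N = 9.
Strictly below 45: 1. Equal to 45: 3.
PR = 4/9 × 100 = 44.4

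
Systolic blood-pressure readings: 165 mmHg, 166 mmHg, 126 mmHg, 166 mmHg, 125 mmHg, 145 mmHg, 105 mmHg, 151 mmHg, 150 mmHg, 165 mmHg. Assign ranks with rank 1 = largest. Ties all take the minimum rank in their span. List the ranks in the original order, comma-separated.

3, 1, 8, 1, 9, 7, 10, 5, 6, 3

Sorted (descending): 166, 166, 165, 165, 151, 150, 145, 126, 125, 105
The 2 values of 166 occupy positions 1–2 → each gets rank 1.
The 2 values of 165 occupy positions 3–4 → each gets rank 3.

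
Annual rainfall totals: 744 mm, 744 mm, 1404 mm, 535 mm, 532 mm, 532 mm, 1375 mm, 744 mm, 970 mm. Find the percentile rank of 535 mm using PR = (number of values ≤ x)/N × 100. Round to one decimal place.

33.3

N = 9.
Strictly below 535: 2. Equal to 535: 1.
PR = 3/9 × 100 = 33.3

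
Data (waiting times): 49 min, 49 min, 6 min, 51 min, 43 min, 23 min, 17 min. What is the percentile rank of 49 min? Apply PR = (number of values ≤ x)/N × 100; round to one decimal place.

N = 7.
Strictly below 49: 4. Equal to 49: 2.
PR = 6/7 × 100 = 85.7

85.7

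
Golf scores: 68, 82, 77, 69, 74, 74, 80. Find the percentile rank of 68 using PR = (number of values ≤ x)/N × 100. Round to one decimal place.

N = 7.
Strictly below 68: 0. Equal to 68: 1.
PR = 1/7 × 100 = 14.3

14.3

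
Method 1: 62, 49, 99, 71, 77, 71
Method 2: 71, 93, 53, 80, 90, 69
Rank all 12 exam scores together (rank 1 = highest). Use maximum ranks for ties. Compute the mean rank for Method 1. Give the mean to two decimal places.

Sorted (descending): 99, 93, 90, 80, 77, 71, 71, 71, 69, 62, 53, 49
The 3 values of 71 occupy positions 6–8 → each gets rank 8.
Method 1 values → pooled ranks: 62→10, 49→12, 99→1, 71→8, 77→5, 71→8
Mean rank = (10 + 12 + 1 + 8 + 5 + 8) / 6 = 7.33

7.33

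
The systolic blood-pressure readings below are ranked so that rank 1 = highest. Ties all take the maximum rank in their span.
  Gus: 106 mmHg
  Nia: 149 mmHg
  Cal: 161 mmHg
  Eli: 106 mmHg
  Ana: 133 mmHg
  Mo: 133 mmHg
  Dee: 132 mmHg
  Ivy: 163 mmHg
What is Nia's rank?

3

Sorted (descending): 163, 161, 149, 133, 133, 132, 106, 106
The 2 values of 133 occupy positions 4–5 → each gets rank 5.
The 2 values of 106 occupy positions 7–8 → each gets rank 8.
Nia has value 149 mmHg → rank 3.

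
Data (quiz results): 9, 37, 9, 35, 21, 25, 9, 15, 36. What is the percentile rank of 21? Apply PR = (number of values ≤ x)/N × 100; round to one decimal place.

55.6

N = 9.
Strictly below 21: 4. Equal to 21: 1.
PR = 5/9 × 100 = 55.6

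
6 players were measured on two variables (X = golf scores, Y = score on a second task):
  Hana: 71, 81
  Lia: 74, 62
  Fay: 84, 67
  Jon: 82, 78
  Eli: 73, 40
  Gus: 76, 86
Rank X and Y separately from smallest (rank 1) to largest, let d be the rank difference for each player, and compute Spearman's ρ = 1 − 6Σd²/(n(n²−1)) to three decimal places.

0.086

Ranks of variable 1: 1, 3, 6, 5, 2, 4
Ranks of variable 2: 5, 2, 3, 4, 1, 6
d = r₁ − r₂: -4, 1, 3, 1, 1, -2
d²: 16, 1, 9, 1, 1, 4; Σd² = 32
ρ = 1 − 6·32/(6·35) = 1 − 192/210 = 0.086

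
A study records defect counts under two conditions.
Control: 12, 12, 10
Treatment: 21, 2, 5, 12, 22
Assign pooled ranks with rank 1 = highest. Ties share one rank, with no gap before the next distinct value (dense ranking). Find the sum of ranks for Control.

Sorted (descending): 22, 21, 12, 12, 12, 10, 5, 2
The 3 values of 12 share dense rank 3.
Remaining distinct values take the next consecutive integers.
Control values → pooled ranks: 12→3, 12→3, 10→4
Rank sum = 3 + 3 + 4 = 10

10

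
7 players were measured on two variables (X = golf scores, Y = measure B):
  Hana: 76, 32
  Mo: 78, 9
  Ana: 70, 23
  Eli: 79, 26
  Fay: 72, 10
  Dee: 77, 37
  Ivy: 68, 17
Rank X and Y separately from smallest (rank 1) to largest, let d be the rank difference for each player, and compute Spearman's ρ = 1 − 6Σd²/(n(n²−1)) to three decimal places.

Ranks of variable 1: 4, 6, 2, 7, 3, 5, 1
Ranks of variable 2: 6, 1, 4, 5, 2, 7, 3
d = r₁ − r₂: -2, 5, -2, 2, 1, -2, -2
d²: 4, 25, 4, 4, 1, 4, 4; Σd² = 46
ρ = 1 − 6·46/(7·48) = 1 − 276/336 = 0.179

0.179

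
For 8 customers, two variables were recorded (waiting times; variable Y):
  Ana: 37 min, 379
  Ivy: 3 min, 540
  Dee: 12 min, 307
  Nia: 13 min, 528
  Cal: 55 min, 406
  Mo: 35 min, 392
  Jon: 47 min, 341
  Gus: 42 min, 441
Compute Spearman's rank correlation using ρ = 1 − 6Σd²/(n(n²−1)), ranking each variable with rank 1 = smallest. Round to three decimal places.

Ranks of variable 1: 5, 1, 2, 3, 8, 4, 7, 6
Ranks of variable 2: 3, 8, 1, 7, 5, 4, 2, 6
d = r₁ − r₂: 2, -7, 1, -4, 3, 0, 5, 0
d²: 4, 49, 1, 16, 9, 0, 25, 0; Σd² = 104
ρ = 1 − 6·104/(8·63) = 1 − 624/504 = -0.238

-0.238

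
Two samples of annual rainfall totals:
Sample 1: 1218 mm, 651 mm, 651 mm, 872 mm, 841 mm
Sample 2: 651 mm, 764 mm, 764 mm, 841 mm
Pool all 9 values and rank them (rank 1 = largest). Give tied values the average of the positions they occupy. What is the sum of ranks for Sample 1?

22.5

Sorted (descending): 1218, 872, 841, 841, 764, 764, 651, 651, 651
The 2 values of 841 occupy positions 3–4 → average rank (3+4)/2 = 3.5.
The 2 values of 764 occupy positions 5–6 → average rank (5+6)/2 = 5.5.
The 3 values of 651 occupy positions 7–9 → average rank 8.
Sample 1 values → pooled ranks: 1218→1, 651→8, 651→8, 872→2, 841→3.5
Rank sum = 1 + 8 + 8 + 2 + 3.5 = 22.5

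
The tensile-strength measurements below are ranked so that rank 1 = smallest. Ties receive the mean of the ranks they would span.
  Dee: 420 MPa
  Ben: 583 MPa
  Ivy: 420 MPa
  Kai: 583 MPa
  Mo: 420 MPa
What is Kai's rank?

4.5

Sorted (ascending): 420, 420, 420, 583, 583
The 3 values of 420 occupy positions 1–3 → average rank 2.
The 2 values of 583 occupy positions 4–5 → average rank (4+5)/2 = 4.5.
Kai has value 583 MPa → rank 4.5.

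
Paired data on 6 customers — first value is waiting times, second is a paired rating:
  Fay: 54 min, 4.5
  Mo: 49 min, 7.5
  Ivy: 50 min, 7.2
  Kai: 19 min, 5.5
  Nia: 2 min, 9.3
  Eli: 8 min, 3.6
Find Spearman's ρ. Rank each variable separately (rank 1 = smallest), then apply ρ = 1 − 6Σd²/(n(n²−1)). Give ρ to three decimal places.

Ranks of variable 1: 6, 4, 5, 3, 1, 2
Ranks of variable 2: 2, 5, 4, 3, 6, 1
d = r₁ − r₂: 4, -1, 1, 0, -5, 1
d²: 16, 1, 1, 0, 25, 1; Σd² = 44
ρ = 1 − 6·44/(6·35) = 1 − 264/210 = -0.257

-0.257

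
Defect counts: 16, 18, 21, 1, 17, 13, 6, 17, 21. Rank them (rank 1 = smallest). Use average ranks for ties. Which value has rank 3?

13

Sorted (ascending): 1, 6, 13, 16, 17, 17, 18, 21, 21
The 2 values of 17 occupy positions 5–6 → average rank (5+6)/2 = 5.5.
The 2 values of 21 occupy positions 8–9 → average rank (8+9)/2 = 8.5.
Rank 3 → value 13.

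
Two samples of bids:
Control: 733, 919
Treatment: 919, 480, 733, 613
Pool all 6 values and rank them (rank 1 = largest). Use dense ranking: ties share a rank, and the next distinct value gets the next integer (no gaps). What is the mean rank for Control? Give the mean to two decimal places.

Sorted (descending): 919, 919, 733, 733, 613, 480
The 2 values of 919 share dense rank 1.
The 2 values of 733 share dense rank 2.
Remaining distinct values take the next consecutive integers.
Control values → pooled ranks: 733→2, 919→1
Mean rank = (2 + 1) / 2 = 1.50

1.50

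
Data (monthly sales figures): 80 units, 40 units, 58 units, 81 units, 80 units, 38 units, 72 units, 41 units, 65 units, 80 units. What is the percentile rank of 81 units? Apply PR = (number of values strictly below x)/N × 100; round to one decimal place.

N = 10.
Strictly below 81: 9. Equal to 81: 1.
PR = 9/10 × 100 = 90.0

90.0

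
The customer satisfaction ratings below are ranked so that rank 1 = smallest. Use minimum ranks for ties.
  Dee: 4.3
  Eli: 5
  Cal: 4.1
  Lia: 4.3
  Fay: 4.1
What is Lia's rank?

Sorted (ascending): 4.1, 4.1, 4.3, 4.3, 5
The 2 values of 4.1 occupy positions 1–2 → each gets rank 1.
The 2 values of 4.3 occupy positions 3–4 → each gets rank 3.
Lia has value 4.3 → rank 3.

3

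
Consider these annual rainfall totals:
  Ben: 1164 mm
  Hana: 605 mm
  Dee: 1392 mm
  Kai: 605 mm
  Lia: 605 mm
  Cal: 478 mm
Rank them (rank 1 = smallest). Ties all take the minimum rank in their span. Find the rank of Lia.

Sorted (ascending): 478, 605, 605, 605, 1164, 1392
The 3 values of 605 occupy positions 2–4 → each gets rank 2.
Lia has value 605 mm → rank 2.

2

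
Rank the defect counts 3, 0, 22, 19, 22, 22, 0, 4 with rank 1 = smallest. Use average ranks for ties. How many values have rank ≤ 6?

5

Sorted (ascending): 0, 0, 3, 4, 19, 22, 22, 22
The 2 values of 0 occupy positions 1–2 → average rank (1+2)/2 = 1.5.
The 3 values of 22 occupy positions 6–8 → average rank 7.
Ranks ≤ 6: {1.5, 1.5, 3, 4, 5} → 5 values.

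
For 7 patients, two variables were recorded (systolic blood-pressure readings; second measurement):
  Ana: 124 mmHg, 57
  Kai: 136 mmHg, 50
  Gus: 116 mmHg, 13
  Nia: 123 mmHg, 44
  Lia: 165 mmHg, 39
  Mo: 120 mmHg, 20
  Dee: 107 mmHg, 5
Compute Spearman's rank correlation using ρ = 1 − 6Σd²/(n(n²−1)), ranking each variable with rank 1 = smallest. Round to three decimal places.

Ranks of variable 1: 5, 6, 2, 4, 7, 3, 1
Ranks of variable 2: 7, 6, 2, 5, 4, 3, 1
d = r₁ − r₂: -2, 0, 0, -1, 3, 0, 0
d²: 4, 0, 0, 1, 9, 0, 0; Σd² = 14
ρ = 1 − 6·14/(7·48) = 1 − 84/336 = 0.750

0.750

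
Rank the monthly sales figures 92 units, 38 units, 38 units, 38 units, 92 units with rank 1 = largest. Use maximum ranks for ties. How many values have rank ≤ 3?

2

Sorted (descending): 92, 92, 38, 38, 38
The 2 values of 92 occupy positions 1–2 → each gets rank 2.
The 3 values of 38 occupy positions 3–5 → each gets rank 5.
Ranks ≤ 3: {2, 2} → 2 values.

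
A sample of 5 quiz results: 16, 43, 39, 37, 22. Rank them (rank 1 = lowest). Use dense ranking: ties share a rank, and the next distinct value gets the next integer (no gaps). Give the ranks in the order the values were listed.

Sorted (ascending): 16, 22, 37, 39, 43
No ties — each value takes its position as its rank.

1, 5, 4, 3, 2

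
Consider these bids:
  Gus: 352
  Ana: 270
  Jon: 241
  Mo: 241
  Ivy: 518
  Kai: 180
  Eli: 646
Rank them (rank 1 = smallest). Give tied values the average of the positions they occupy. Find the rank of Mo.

Sorted (ascending): 180, 241, 241, 270, 352, 518, 646
The 2 values of 241 occupy positions 2–3 → average rank (2+3)/2 = 2.5.
Mo has value 241 → rank 2.5.

2.5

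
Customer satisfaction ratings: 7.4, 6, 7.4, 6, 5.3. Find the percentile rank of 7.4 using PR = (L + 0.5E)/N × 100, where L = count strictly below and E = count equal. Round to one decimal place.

80.0

N = 5.
Strictly below 7.4: 3. Equal to 7.4: 2.
PR = (3 + 0.5·2)/5 × 100 = 80.0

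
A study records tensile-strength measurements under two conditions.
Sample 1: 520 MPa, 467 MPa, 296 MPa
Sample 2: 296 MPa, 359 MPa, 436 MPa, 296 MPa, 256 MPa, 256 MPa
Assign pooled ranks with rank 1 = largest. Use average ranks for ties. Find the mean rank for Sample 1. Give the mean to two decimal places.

3.00

Sorted (descending): 520, 467, 436, 359, 296, 296, 296, 256, 256
The 3 values of 296 occupy positions 5–7 → average rank 6.
The 2 values of 256 occupy positions 8–9 → average rank (8+9)/2 = 8.5.
Sample 1 values → pooled ranks: 520→1, 467→2, 296→6
Mean rank = (1 + 2 + 6) / 3 = 3.00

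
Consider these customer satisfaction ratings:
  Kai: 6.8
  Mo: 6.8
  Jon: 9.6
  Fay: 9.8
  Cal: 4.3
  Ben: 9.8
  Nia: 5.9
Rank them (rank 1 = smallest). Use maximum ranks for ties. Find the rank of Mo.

4

Sorted (ascending): 4.3, 5.9, 6.8, 6.8, 9.6, 9.8, 9.8
The 2 values of 6.8 occupy positions 3–4 → each gets rank 4.
The 2 values of 9.8 occupy positions 6–7 → each gets rank 7.
Mo has value 6.8 → rank 4.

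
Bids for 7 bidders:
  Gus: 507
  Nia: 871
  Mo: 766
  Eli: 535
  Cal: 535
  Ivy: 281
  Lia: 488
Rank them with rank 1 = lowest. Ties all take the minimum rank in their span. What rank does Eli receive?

Sorted (ascending): 281, 488, 507, 535, 535, 766, 871
The 2 values of 535 occupy positions 4–5 → each gets rank 4.
Eli has value 535 → rank 4.

4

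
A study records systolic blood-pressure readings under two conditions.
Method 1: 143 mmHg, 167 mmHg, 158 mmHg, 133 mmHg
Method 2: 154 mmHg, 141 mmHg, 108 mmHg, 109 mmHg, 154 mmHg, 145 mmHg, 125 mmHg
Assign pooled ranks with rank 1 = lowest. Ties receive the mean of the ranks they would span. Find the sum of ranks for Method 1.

Sorted (ascending): 108, 109, 125, 133, 141, 143, 145, 154, 154, 158, 167
The 2 values of 154 occupy positions 8–9 → average rank (8+9)/2 = 8.5.
Method 1 values → pooled ranks: 143→6, 167→11, 158→10, 133→4
Rank sum = 6 + 11 + 10 + 4 = 31

31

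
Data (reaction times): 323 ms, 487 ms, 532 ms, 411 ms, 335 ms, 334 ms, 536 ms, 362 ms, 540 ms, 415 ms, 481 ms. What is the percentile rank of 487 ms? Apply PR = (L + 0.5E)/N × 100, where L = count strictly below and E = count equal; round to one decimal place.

68.2

N = 11.
Strictly below 487: 7. Equal to 487: 1.
PR = (7 + 0.5·1)/11 × 100 = 68.2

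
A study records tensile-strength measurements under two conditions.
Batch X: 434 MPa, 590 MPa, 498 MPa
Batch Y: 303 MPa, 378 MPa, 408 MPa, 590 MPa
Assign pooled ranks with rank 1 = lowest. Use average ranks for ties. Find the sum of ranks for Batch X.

15.5

Sorted (ascending): 303, 378, 408, 434, 498, 590, 590
The 2 values of 590 occupy positions 6–7 → average rank (6+7)/2 = 6.5.
Batch X values → pooled ranks: 434→4, 590→6.5, 498→5
Rank sum = 4 + 6.5 + 5 = 15.5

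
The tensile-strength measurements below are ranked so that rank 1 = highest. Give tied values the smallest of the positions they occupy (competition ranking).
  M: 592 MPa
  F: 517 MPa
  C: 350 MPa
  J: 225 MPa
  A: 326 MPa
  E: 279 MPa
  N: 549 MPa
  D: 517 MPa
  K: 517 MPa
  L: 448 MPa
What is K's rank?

3

Sorted (descending): 592, 549, 517, 517, 517, 448, 350, 326, 279, 225
The 3 values of 517 occupy positions 3–5 → each gets rank 3.
K has value 517 MPa → rank 3.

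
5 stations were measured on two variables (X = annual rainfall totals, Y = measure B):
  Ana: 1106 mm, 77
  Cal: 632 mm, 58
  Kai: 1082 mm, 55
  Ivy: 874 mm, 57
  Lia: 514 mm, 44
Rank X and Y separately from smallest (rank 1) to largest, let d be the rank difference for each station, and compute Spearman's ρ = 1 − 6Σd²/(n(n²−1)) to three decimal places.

Ranks of variable 1: 5, 2, 4, 3, 1
Ranks of variable 2: 5, 4, 2, 3, 1
d = r₁ − r₂: 0, -2, 2, 0, 0
d²: 0, 4, 4, 0, 0; Σd² = 8
ρ = 1 − 6·8/(5·24) = 1 − 48/120 = 0.600

0.600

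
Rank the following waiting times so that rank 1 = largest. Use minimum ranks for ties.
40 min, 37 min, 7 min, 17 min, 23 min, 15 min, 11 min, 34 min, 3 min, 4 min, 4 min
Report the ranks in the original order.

1, 2, 8, 5, 4, 6, 7, 3, 11, 9, 9

Sorted (descending): 40, 37, 34, 23, 17, 15, 11, 7, 4, 4, 3
The 2 values of 4 occupy positions 9–10 → each gets rank 9.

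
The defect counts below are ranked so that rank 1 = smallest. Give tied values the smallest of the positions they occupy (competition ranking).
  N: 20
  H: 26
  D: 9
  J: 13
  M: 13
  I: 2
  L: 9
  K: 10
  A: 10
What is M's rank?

Sorted (ascending): 2, 9, 9, 10, 10, 13, 13, 20, 26
The 2 values of 9 occupy positions 2–3 → each gets rank 2.
The 2 values of 10 occupy positions 4–5 → each gets rank 4.
The 2 values of 13 occupy positions 6–7 → each gets rank 6.
M has value 13 → rank 6.

6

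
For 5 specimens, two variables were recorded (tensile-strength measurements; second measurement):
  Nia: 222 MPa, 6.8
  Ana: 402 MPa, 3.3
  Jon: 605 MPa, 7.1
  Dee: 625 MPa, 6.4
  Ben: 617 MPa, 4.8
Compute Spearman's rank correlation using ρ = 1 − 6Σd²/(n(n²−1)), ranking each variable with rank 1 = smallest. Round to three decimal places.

Ranks of variable 1: 1, 2, 3, 5, 4
Ranks of variable 2: 4, 1, 5, 3, 2
d = r₁ − r₂: -3, 1, -2, 2, 2
d²: 9, 1, 4, 4, 4; Σd² = 22
ρ = 1 − 6·22/(5·24) = 1 − 132/120 = -0.100

-0.100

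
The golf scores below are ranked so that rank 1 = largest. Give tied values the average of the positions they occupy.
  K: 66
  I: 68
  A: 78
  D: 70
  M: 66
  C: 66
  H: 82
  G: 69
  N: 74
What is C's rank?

8

Sorted (descending): 82, 78, 74, 70, 69, 68, 66, 66, 66
The 3 values of 66 occupy positions 7–9 → average rank 8.
C has value 66 → rank 8.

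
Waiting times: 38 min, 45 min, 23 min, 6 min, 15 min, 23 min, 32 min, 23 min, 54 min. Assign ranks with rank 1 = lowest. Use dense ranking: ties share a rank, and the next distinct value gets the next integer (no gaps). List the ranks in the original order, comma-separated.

5, 6, 3, 1, 2, 3, 4, 3, 7

Sorted (ascending): 6, 15, 23, 23, 23, 32, 38, 45, 54
The 3 values of 23 share dense rank 3.
Remaining distinct values take the next consecutive integers.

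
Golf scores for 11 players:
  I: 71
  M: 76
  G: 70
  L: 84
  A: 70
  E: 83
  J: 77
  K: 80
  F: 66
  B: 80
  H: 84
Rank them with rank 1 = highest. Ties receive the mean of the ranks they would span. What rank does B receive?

4.5

Sorted (descending): 84, 84, 83, 80, 80, 77, 76, 71, 70, 70, 66
The 2 values of 84 occupy positions 1–2 → average rank (1+2)/2 = 1.5.
The 2 values of 80 occupy positions 4–5 → average rank (4+5)/2 = 4.5.
The 2 values of 70 occupy positions 9–10 → average rank (9+10)/2 = 9.5.
B has value 80 → rank 4.5.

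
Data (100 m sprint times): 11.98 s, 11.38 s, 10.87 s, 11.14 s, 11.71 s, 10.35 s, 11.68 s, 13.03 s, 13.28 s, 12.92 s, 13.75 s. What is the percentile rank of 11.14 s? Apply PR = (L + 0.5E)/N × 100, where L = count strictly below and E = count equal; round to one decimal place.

22.7

N = 11.
Strictly below 11.14: 2. Equal to 11.14: 1.
PR = (2 + 0.5·1)/11 × 100 = 22.7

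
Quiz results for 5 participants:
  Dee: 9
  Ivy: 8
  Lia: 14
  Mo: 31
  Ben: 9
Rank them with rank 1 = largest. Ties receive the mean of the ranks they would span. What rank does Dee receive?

3.5

Sorted (descending): 31, 14, 9, 9, 8
The 2 values of 9 occupy positions 3–4 → average rank (3+4)/2 = 3.5.
Dee has value 9 → rank 3.5.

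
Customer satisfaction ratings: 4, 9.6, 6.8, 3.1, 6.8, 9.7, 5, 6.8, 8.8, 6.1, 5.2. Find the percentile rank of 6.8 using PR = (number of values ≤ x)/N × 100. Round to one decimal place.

72.7

N = 11.
Strictly below 6.8: 5. Equal to 6.8: 3.
PR = 8/11 × 100 = 72.7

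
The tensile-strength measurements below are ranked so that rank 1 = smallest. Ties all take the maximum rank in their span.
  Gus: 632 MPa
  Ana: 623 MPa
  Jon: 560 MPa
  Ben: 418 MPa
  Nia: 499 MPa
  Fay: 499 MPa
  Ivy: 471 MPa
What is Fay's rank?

4

Sorted (ascending): 418, 471, 499, 499, 560, 623, 632
The 2 values of 499 occupy positions 3–4 → each gets rank 4.
Fay has value 499 MPa → rank 4.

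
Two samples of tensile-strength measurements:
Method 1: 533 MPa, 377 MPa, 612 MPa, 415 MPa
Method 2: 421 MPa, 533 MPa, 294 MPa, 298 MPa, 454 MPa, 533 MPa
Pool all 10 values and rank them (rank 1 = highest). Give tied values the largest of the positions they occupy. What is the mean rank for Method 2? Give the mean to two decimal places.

6.33

Sorted (descending): 612, 533, 533, 533, 454, 421, 415, 377, 298, 294
The 3 values of 533 occupy positions 2–4 → each gets rank 4.
Method 2 values → pooled ranks: 421→6, 533→4, 294→10, 298→9, 454→5, 533→4
Mean rank = (6 + 4 + 10 + 9 + 5 + 4) / 6 = 6.33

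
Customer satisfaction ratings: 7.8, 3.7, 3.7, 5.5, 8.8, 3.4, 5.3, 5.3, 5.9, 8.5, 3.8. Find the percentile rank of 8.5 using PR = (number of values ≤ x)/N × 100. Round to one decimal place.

N = 11.
Strictly below 8.5: 9. Equal to 8.5: 1.
PR = 10/11 × 100 = 90.9

90.9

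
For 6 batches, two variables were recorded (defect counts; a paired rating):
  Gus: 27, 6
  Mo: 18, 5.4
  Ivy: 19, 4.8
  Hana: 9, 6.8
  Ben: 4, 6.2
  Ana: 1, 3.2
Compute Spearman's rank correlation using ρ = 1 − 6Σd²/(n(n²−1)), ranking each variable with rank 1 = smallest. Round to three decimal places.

Ranks of variable 1: 6, 4, 5, 3, 2, 1
Ranks of variable 2: 4, 3, 2, 6, 5, 1
d = r₁ − r₂: 2, 1, 3, -3, -3, 0
d²: 4, 1, 9, 9, 9, 0; Σd² = 32
ρ = 1 − 6·32/(6·35) = 1 − 192/210 = 0.086

0.086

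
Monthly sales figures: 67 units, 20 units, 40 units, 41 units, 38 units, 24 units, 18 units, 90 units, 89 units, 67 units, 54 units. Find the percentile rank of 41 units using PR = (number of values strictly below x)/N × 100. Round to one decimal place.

N = 11.
Strictly below 41: 5. Equal to 41: 1.
PR = 5/11 × 100 = 45.5

45.5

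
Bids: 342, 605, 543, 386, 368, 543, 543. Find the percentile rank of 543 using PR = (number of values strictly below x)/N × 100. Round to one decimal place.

N = 7.
Strictly below 543: 3. Equal to 543: 3.
PR = 3/7 × 100 = 42.9

42.9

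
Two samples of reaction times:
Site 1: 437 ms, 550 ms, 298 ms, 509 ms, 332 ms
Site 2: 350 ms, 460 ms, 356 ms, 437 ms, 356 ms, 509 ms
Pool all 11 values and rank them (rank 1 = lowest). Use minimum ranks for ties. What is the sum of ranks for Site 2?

Sorted (ascending): 298, 332, 350, 356, 356, 437, 437, 460, 509, 509, 550
The 2 values of 356 occupy positions 4–5 → each gets rank 4.
The 2 values of 437 occupy positions 6–7 → each gets rank 6.
The 2 values of 509 occupy positions 9–10 → each gets rank 9.
Site 2 values → pooled ranks: 350→3, 460→8, 356→4, 437→6, 356→4, 509→9
Rank sum = 3 + 8 + 4 + 6 + 4 + 9 = 34

34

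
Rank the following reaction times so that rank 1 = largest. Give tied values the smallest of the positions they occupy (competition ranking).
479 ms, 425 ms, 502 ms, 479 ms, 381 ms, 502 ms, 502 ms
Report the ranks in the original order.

Sorted (descending): 502, 502, 502, 479, 479, 425, 381
The 3 values of 502 occupy positions 1–3 → each gets rank 1.
The 2 values of 479 occupy positions 4–5 → each gets rank 4.

4, 6, 1, 4, 7, 1, 1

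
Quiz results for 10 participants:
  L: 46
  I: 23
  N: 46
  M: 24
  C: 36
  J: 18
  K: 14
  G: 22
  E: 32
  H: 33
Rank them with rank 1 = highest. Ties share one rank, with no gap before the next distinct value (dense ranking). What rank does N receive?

1

Sorted (descending): 46, 46, 36, 33, 32, 24, 23, 22, 18, 14
The 2 values of 46 share dense rank 1.
Remaining distinct values take the next consecutive integers.
N has value 46 → rank 1.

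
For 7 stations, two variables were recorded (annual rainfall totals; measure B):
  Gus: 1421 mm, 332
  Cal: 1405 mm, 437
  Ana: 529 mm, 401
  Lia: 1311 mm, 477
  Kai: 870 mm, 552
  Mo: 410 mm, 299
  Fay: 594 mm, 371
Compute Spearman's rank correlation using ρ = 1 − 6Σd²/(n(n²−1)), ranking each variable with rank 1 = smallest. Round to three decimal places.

Ranks of variable 1: 7, 6, 2, 5, 4, 1, 3
Ranks of variable 2: 2, 5, 4, 6, 7, 1, 3
d = r₁ − r₂: 5, 1, -2, -1, -3, 0, 0
d²: 25, 1, 4, 1, 9, 0, 0; Σd² = 40
ρ = 1 − 6·40/(7·48) = 1 − 240/336 = 0.286

0.286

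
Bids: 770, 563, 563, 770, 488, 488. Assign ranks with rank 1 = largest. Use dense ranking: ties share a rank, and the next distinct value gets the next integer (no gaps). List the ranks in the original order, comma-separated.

Sorted (descending): 770, 770, 563, 563, 488, 488
The 2 values of 770 share dense rank 1.
The 2 values of 563 share dense rank 2.
The 2 values of 488 share dense rank 3.

1, 2, 2, 1, 3, 3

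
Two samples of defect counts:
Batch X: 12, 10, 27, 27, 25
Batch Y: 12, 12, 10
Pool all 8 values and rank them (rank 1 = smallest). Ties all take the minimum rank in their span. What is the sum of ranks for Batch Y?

Sorted (ascending): 10, 10, 12, 12, 12, 25, 27, 27
The 2 values of 10 occupy positions 1–2 → each gets rank 1.
The 3 values of 12 occupy positions 3–5 → each gets rank 3.
The 2 values of 27 occupy positions 7–8 → each gets rank 7.
Batch Y values → pooled ranks: 12→3, 12→3, 10→1
Rank sum = 3 + 3 + 1 = 7

7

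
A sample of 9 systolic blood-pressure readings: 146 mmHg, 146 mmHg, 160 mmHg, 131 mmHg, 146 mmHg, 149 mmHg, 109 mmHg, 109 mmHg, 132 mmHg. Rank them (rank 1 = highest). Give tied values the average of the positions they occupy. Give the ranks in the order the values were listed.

4, 4, 1, 7, 4, 2, 8.5, 8.5, 6

Sorted (descending): 160, 149, 146, 146, 146, 132, 131, 109, 109
The 3 values of 146 occupy positions 3–5 → average rank 4.
The 2 values of 109 occupy positions 8–9 → average rank (8+9)/2 = 8.5.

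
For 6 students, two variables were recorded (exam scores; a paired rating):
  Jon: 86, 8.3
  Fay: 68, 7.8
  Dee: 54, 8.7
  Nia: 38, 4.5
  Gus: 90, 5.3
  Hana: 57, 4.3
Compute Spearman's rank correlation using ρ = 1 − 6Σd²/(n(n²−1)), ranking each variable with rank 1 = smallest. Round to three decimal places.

Ranks of variable 1: 5, 4, 2, 1, 6, 3
Ranks of variable 2: 5, 4, 6, 2, 3, 1
d = r₁ − r₂: 0, 0, -4, -1, 3, 2
d²: 0, 0, 16, 1, 9, 4; Σd² = 30
ρ = 1 − 6·30/(6·35) = 1 − 180/210 = 0.143

0.143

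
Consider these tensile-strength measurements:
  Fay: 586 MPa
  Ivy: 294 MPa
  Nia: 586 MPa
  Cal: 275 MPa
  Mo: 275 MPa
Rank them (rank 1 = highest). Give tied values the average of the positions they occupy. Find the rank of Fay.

1.5

Sorted (descending): 586, 586, 294, 275, 275
The 2 values of 586 occupy positions 1–2 → average rank (1+2)/2 = 1.5.
The 2 values of 275 occupy positions 4–5 → average rank (4+5)/2 = 4.5.
Fay has value 586 MPa → rank 1.5.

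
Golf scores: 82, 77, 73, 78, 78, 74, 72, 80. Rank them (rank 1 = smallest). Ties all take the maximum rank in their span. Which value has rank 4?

77

Sorted (ascending): 72, 73, 74, 77, 78, 78, 80, 82
The 2 values of 78 occupy positions 5–6 → each gets rank 6.
Rank 4 → value 77.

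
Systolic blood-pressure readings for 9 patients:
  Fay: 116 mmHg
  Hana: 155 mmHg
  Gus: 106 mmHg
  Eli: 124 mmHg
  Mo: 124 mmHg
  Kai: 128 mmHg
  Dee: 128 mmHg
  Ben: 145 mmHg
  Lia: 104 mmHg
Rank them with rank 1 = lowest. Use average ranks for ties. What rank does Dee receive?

Sorted (ascending): 104, 106, 116, 124, 124, 128, 128, 145, 155
The 2 values of 124 occupy positions 4–5 → average rank (4+5)/2 = 4.5.
The 2 values of 128 occupy positions 6–7 → average rank (6+7)/2 = 6.5.
Dee has value 128 mmHg → rank 6.5.

6.5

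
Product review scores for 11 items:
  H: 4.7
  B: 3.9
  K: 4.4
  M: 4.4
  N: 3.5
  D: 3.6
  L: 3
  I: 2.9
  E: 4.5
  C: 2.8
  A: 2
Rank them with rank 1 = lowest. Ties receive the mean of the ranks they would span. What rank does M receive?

8.5

Sorted (ascending): 2, 2.8, 2.9, 3, 3.5, 3.6, 3.9, 4.4, 4.4, 4.5, 4.7
The 2 values of 4.4 occupy positions 8–9 → average rank (8+9)/2 = 8.5.
M has value 4.4 → rank 8.5.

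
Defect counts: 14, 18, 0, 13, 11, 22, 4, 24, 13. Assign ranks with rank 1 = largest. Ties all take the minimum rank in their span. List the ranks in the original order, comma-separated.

4, 3, 9, 5, 7, 2, 8, 1, 5

Sorted (descending): 24, 22, 18, 14, 13, 13, 11, 4, 0
The 2 values of 13 occupy positions 5–6 → each gets rank 5.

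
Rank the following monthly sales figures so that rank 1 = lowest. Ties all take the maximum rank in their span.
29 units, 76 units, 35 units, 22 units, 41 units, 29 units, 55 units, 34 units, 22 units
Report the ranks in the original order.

Sorted (ascending): 22, 22, 29, 29, 34, 35, 41, 55, 76
The 2 values of 22 occupy positions 1–2 → each gets rank 2.
The 2 values of 29 occupy positions 3–4 → each gets rank 4.

4, 9, 6, 2, 7, 4, 8, 5, 2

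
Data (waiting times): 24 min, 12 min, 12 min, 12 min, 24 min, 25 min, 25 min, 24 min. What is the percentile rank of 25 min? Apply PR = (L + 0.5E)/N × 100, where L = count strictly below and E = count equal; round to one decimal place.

N = 8.
Strictly below 25: 6. Equal to 25: 2.
PR = (6 + 0.5·2)/8 × 100 = 87.5

87.5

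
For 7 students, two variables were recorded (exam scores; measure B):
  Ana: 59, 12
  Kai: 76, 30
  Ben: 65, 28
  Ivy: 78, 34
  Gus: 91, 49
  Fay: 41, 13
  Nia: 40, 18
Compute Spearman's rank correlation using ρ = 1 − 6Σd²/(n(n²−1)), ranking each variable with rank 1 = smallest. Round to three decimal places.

Ranks of variable 1: 3, 5, 4, 6, 7, 2, 1
Ranks of variable 2: 1, 5, 4, 6, 7, 2, 3
d = r₁ − r₂: 2, 0, 0, 0, 0, 0, -2
d²: 4, 0, 0, 0, 0, 0, 4; Σd² = 8
ρ = 1 − 6·8/(7·48) = 1 − 48/336 = 0.857

0.857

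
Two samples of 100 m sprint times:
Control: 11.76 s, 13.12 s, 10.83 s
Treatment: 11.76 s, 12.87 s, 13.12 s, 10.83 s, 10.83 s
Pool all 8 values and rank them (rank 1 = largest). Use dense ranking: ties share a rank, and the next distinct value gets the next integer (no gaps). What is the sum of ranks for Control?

Sorted (descending): 13.12, 13.12, 12.87, 11.76, 11.76, 10.83, 10.83, 10.83
The 2 values of 13.12 share dense rank 1.
The 2 values of 11.76 share dense rank 3.
The 3 values of 10.83 share dense rank 4.
Remaining distinct values take the next consecutive integers.
Control values → pooled ranks: 11.76→3, 13.12→1, 10.83→4
Rank sum = 3 + 1 + 4 = 8

8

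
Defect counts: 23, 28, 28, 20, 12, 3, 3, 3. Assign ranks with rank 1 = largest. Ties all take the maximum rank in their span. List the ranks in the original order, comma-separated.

Sorted (descending): 28, 28, 23, 20, 12, 3, 3, 3
The 2 values of 28 occupy positions 1–2 → each gets rank 2.
The 3 values of 3 occupy positions 6–8 → each gets rank 8.

3, 2, 2, 4, 5, 8, 8, 8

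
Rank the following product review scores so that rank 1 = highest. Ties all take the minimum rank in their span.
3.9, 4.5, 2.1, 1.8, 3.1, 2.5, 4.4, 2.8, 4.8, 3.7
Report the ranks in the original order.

Sorted (descending): 4.8, 4.5, 4.4, 3.9, 3.7, 3.1, 2.8, 2.5, 2.1, 1.8
No ties — each value takes its position as its rank.

4, 2, 9, 10, 6, 8, 3, 7, 1, 5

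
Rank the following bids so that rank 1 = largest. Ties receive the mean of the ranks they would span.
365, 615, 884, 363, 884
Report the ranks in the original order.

Sorted (descending): 884, 884, 615, 365, 363
The 2 values of 884 occupy positions 1–2 → average rank (1+2)/2 = 1.5.

4, 3, 1.5, 5, 1.5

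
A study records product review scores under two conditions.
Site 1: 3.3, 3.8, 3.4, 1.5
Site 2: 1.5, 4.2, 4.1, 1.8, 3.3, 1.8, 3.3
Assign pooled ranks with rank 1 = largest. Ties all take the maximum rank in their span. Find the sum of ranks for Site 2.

46

Sorted (descending): 4.2, 4.1, 3.8, 3.4, 3.3, 3.3, 3.3, 1.8, 1.8, 1.5, 1.5
The 3 values of 3.3 occupy positions 5–7 → each gets rank 7.
The 2 values of 1.8 occupy positions 8–9 → each gets rank 9.
The 2 values of 1.5 occupy positions 10–11 → each gets rank 11.
Site 2 values → pooled ranks: 1.5→11, 4.2→1, 4.1→2, 1.8→9, 3.3→7, 1.8→9, 3.3→7
Rank sum = 11 + 1 + 2 + 9 + 7 + 9 + 7 = 46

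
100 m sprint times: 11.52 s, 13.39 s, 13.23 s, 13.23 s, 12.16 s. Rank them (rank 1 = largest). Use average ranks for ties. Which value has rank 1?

Sorted (descending): 13.39, 13.23, 13.23, 12.16, 11.52
The 2 values of 13.23 occupy positions 2–3 → average rank (2+3)/2 = 2.5.
Rank 1 → value 13.39.

13.39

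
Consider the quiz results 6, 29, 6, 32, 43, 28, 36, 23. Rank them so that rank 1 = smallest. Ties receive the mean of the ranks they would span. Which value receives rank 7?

Sorted (ascending): 6, 6, 23, 28, 29, 32, 36, 43
The 2 values of 6 occupy positions 1–2 → average rank (1+2)/2 = 1.5.
Rank 7 → value 36.

36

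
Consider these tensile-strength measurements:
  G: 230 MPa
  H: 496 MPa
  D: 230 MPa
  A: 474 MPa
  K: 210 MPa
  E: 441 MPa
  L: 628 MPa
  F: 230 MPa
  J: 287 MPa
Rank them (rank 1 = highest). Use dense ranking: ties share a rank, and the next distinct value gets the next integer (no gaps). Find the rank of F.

Sorted (descending): 628, 496, 474, 441, 287, 230, 230, 230, 210
The 3 values of 230 share dense rank 6.
Remaining distinct values take the next consecutive integers.
F has value 230 MPa → rank 6.

6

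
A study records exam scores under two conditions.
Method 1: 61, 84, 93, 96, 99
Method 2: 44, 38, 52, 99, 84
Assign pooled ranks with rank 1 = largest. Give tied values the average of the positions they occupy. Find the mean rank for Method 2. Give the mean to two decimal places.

Sorted (descending): 99, 99, 96, 93, 84, 84, 61, 52, 44, 38
The 2 values of 99 occupy positions 1–2 → average rank (1+2)/2 = 1.5.
The 2 values of 84 occupy positions 5–6 → average rank (5+6)/2 = 5.5.
Method 2 values → pooled ranks: 44→9, 38→10, 52→8, 99→1.5, 84→5.5
Mean rank = (9 + 10 + 8 + 1.5 + 5.5) / 5 = 6.80

6.80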